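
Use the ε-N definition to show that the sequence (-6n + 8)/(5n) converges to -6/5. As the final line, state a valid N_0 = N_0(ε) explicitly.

N_0 = (8/5)/ε

Let ε > 0. For n ≥ 1, |(-6n + 8)/(5n) + 6/5| = |40|/(5(5n)) = 40/(5(5n)).
Since 5n ≥ 5n for n ≥ 1, this is ≤ 40/(5·5n) = (8/5)/n.
So |(-6n + 8)/(5n) + 6/5| < ε whenever n > (8/5)/ε.
Take N_0 = (8/5)/ε. If n > N_0 then |(-6n + 8)/(5n) + 6/5| ≤ (8/5)/n < ε.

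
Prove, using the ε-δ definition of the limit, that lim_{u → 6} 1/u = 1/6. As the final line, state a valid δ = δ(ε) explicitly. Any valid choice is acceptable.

δ = min(3, 18ε)

Fix ε > 0. We seek δ > 0 such that 0 < |u − 6| < δ implies |1/u − (1/6)| < ε.
|1/u − (1/6)| = |6 − u|/(6·|u|) = |u − 6|/(6|u|).
Restrict δ ≤ 3. Then |u − 6| < 3 gives |u| > 3, so 6|u| > 18.
Then |1/u − (1/6)| < |u − 6|/18, which is < ε when |u − 6| < 18ε.
Take δ = min(3, 18ε). Then 0 < |u − 6| < δ gives both |u − 6| < 3 and |u − 6| < 18ε, so |1/u − (1/6)| < ε.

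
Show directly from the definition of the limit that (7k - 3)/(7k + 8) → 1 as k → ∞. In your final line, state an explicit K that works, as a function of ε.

Let ε > 0 be given. For k ≥ 1, |(7k - 3)/(7k + 8) − 1| = |-77|/(7(7k + 8)) = 77/(7(7k + 8)).
Since 7k + 8 ≥ 7k for k ≥ 1, this is ≤ 77/(7·7k) = (11/7)/k.
So |(7k - 3)/(7k + 8) − 1| < ε whenever k > (11/7)/ε.
Take K = (11/7)/ε. If k > K then |(7k - 3)/(7k + 8) − 1| ≤ (11/7)/k < ε.

K = (11/7)/ε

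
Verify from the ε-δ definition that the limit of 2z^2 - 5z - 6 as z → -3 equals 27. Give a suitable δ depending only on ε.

Fix ε > 0. We want δ > 0 such that 0 < |z + 3| < δ implies |(2z^2 - 5z - 6) − 27| < ε.
(2z^2 - 5z - 6) − 27 = 2z^2 - 5z - 33 = (z + 3)(2z - 11).
So |(2z^2 - 5z - 6) − 27| = |z + 3|·|2z - 11|.
Assume first that |z + 3| < 1, so |z| < 4. Then |2z - 11| ≤ 2·4 + 11 = 19.
Hence |(2z^2 - 5z - 6) − 27| ≤ 19|z + 3| < ε provided |z + 3| < ε/19.
Take δ = min(1, ε/19). Then 0 < |z + 3| < δ gives both |z + 3| < 1 and |z + 3| < ε/19, so |(2z^2 - 5z - 6) − 27| < ε.

δ = min(1, ε/19)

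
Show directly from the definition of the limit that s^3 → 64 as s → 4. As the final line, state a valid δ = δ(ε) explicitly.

δ = min(2, ε/76)

Suppose ε > 0. We seek δ > 0 with 0 < |s − 4| < δ ⇒ |s^3 − 64| < ε.
Factor: s^3 − 64 = (s − 4)(s^2 + 4s + 16), so |s^3 − 64| = |s − 4|·|s^2 + 4s + 16|.
Impose δ ≤ 2 so that |s| < 6; then |s^2 + 4s + 16| ≤ 76.
Hence |s^3 − 64| ≤ 76|s − 4|, which is < ε once |s − 4| < ε/76.
Take δ = min(2, ε/76). If 0 < |s − 4| < δ then both bounds hold and |s^3 − 64| ≤ 76|s − 4| < 76·(ε/76) = ε.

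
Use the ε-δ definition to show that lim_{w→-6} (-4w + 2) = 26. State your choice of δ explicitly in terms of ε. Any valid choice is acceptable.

δ = ε/4

Fix ε > 0. We need δ > 0 so that 0 < |w + 6| < δ implies |(-4w + 2) − 26| < ε.
|(-4w + 2) − 26| = |-4w - 24| = 4|w + 6|.
Thus it suffices that |w + 6| < ε/4.
Take δ = ε/4. If 0 < |w + 6| < δ then |(-4w + 2) − 26| = 4|w + 6| < 4·(ε/4) = ε.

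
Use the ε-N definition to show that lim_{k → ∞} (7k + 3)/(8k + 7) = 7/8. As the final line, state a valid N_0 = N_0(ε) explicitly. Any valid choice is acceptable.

Fix ε > 0. For k ≥ 1, |(7k + 3)/(8k + 7) − (7/8)| = |-25|/(8(8k + 7)) = 25/(8(8k + 7)).
Since 8k + 7 ≥ 8k for k ≥ 1, this is ≤ 25/(8·8k) = (25/64)/k.
So |(7k + 3)/(8k + 7) − (7/8)| < ε whenever k > (25/64)/ε.
Take N_0 = (25/64)/ε. If k > N_0 then |(7k + 3)/(8k + 7) − (7/8)| ≤ (25/64)/k < ε.

N_0 = (25/64)/ε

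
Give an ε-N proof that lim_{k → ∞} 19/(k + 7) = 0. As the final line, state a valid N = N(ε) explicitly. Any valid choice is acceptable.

Fix ε > 0. For k ≥ 1, |19/(k + 7) − 0| = 19/(k + 7) ≤ 19/k.
We need 19/k < ε, i.e. k > 19/ε.
Take N = 19/ε. If k > N then |19/(k + 7)| ≤ 19/k < ε.

N = 19/ε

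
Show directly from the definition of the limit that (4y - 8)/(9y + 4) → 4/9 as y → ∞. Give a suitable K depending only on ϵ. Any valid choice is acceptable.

Let ϵ > 0 be given. We seek K > 0 such that y > K implies |(4y - 8)/(9y + 4) − (4/9)| < ϵ.
(4y - 8)/(9y + 4) − (4/9) = (9(4y - 8) − 4(9y + 4)) / (9(9y + 4)) = -88/(9(9y + 4)).
For y > 0 we have 9y + 4 > 9y, so |(4y - 8)/(9y + 4) − (4/9)| = 88/(9(9y + 4)) < 88/(9·9y) = (88/81)/y.
Thus |(4y - 8)/(9y + 4) − (4/9)| < ϵ whenever y > (88/81)/ϵ.
Take K = (88/81)/ϵ. If y > K then |(4y - 8)/(9y + 4) − (4/9)| < (88/81)/y < ϵ.

K = (88/81)/ϵ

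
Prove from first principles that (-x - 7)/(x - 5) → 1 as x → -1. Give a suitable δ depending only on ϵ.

δ = min(3, (3/2)ϵ)

Fix ϵ > 0. We want δ > 0 with 0 < |x + 1| < δ ⇒ |(-x - 7)/(x - 5) − 1| < ϵ.
Combining over a common denominator, (-x - 7)/(x - 5) − 1 = [(-x - 7)·(-6) − (-6)·(x - 5)] / [(-6)·(x - 5)] = 12(x + 1) / ((-6)(x - 5)).
So |(-x - 7)/(x - 5) − 1| = 12|x + 1| / (6·|x − 5|).
Restrict δ ≤ 3. Then |x + 1| < 3 gives |x − 5| = |(x + 1) + (-6)| ≥ 6 − 3 = 3.
Hence |(-x - 7)/(x - 5) − 1| < 12|x + 1|/(6·3) = (2/3)|x + 1|, which is < ϵ once |x + 1| < (3/2)ϵ.
Take δ = min(3, (3/2)ϵ). Then 0 < |x + 1| < δ forces both bounds, so |(-x - 7)/(x - 5) − 1| < ϵ.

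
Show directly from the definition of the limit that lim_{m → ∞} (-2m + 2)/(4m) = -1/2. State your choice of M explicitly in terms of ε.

Fix ε > 0. For m ≥ 1, |(-2m + 2)/(4m) + 1/2| = |8|/(4(4m)) = 8/(4(4m)).
Since 4m ≥ 4m for m ≥ 1, this is ≤ 8/(4·4m) = (1/2)/m.
So |(-2m + 2)/(4m) + 1/2| < ε whenever m > (1/2)/ε.
Take M = (1/2)/ε. If m > M then |(-2m + 2)/(4m) + 1/2| ≤ (1/2)/m < ε.

M = (1/2)/ε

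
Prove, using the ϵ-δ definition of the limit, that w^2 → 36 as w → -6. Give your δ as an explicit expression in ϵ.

δ = min(1, ϵ/13)

Fix ϵ > 0. We seek δ > 0 with 0 < |w + 6| < δ ⇒ |w^2 − 36| < ϵ.
Factor: w^2 − 36 = (w + 6)(w - 6), so |w^2 − 36| = |w + 6|·|w - 6|.
Restrict δ ≤ 1. Then |w + 6| < 1 gives |w| < 7, so by the triangle inequality |w - 6| ≤ 7 + 6 = 13.
Hence |w^2 − 36| ≤ 13|w + 6|, which is < ϵ once |w + 6| < ϵ/13.
Take δ = min(1, ϵ/13). If 0 < |w + 6| < δ then both bounds hold and |w^2 − 36| ≤ 13|w + 6| < 13·(ϵ/13) = ϵ.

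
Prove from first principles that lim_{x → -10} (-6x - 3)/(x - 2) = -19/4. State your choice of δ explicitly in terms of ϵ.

δ = min(6, (24/5)ϵ)

Let ϵ > 0. We want δ > 0 with 0 < |x + 10| < δ ⇒ |(-6x - 3)/(x - 2) + 19/4| < ϵ.
Combining over a common denominator, (-6x - 3)/(x - 2) + 19/4 = [(-6x - 3)·(-12) − 57·(x - 2)] / [(-12)·(x - 2)] = 15(x + 10) / ((-12)(x - 2)).
So |(-6x - 3)/(x - 2) + 19/4| = 15|x + 10| / (12·|x − 2|).
Restrict δ ≤ 6. Then |x + 10| < 6 gives |x − 2| = |(x + 10) + (-12)| ≥ 12 − 6 = 6.
Hence |(-6x - 3)/(x - 2) + 19/4| < 15|x + 10|/(12·6) = (5/24)|x + 10|, which is < ϵ once |x + 10| < (24/5)ϵ.
Take δ = min(6, (24/5)ϵ). Then 0 < |x + 10| < δ forces both bounds, so |(-6x - 3)/(x - 2) + 19/4| < ϵ.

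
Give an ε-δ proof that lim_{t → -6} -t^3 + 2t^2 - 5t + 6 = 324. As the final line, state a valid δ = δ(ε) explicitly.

Let ε > 0 be given. We want δ > 0 such that 0 < |t + 6| < δ implies |(-t^3 + 2t^2 - 5t + 6) − 324| < ε.
(-t^3 + 2t^2 - 5t + 6) − 324 = -t^3 + 2t^2 - 5t - 318 = (t + 6)(-t^2 + 8t - 53).
So |(-t^3 + 2t^2 - 5t + 6) − 324| = |t + 6|·|-t^2 + 8t - 53|.
Require δ ≤ 2. Then |t + 6| < 2 gives |t| < 8, and by the triangle inequality |-t^2 + 8t - 53| ≤ 8^2 + 8·8 + 53 = 181.
Hence |(-t^3 + 2t^2 - 5t + 6) − 324| ≤ 181|t + 6| < ε provided |t + 6| < ε/181.
Choosing δ = min(2, ε/181) ensures both conditions, hence |(-t^3 + 2t^2 - 5t + 6) − 324| < ε.

δ = min(2, ε/181)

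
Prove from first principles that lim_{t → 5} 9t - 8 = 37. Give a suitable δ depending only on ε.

δ = ε/9

Fix ε > 0. We need δ > 0 so that 0 < |t − 5| < δ implies |(9t - 8) − 37| < ε.
Since (9t - 8) − 37 = 9(t − 5), we have |(9t - 8) − 37| = 9|t − 5|.
Thus it suffices that |t − 5| < ε/9.
Take δ = ε/9. If 0 < |t − 5| < δ then |(9t - 8) − 37| = 9|t − 5| < 9·(ε/9) = ε.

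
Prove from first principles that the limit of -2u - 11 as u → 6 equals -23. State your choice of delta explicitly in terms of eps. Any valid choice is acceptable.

delta = eps/2

Suppose eps > 0. We need delta > 0 so that 0 < |u − 6| < delta implies |(-2u - 11) + 23| < eps.
|(-2u - 11) + 23| = |-2u + 12| = 2|u − 6|.
So 2|u − 6| < eps exactly when |u − 6| < eps/2.
Take delta = eps/2. If 0 < |u − 6| < delta then |(-2u - 11) + 23| = 2|u − 6| < 2·(eps/2) = eps.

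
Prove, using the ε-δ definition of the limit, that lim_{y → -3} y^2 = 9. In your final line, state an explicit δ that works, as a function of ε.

Fix ε > 0. We seek δ > 0 with 0 < |y + 3| < δ ⇒ |y^2 − 9| < ε.
Factor: y^2 − 9 = (y + 3)(y - 3), so |y^2 − 9| = |y + 3|·|y - 3|.
Impose δ ≤ 1 so that |y| < 4; then |y - 3| ≤ 7.
Hence |y^2 − 9| ≤ 7|y + 3|, which is < ε once |y + 3| < ε/7.
Take δ = min(1, ε/7). If 0 < |y + 3| < δ then both bounds hold and |y^2 − 9| ≤ 7|y + 3| < 7·(ε/7) = ε.

δ = min(1, ε/7)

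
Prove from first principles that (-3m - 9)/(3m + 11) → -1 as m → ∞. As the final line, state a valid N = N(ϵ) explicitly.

Suppose ϵ > 0. For m ≥ 1, |(-3m - 9)/(3m + 11) + 1| = |6|/(3(3m + 11)) = 6/(3(3m + 11)).
Since 3m + 11 ≥ 3m for m ≥ 1, this is ≤ 6/(3·3m) = (2/3)/m.
So |(-3m - 9)/(3m + 11) + 1| < ϵ whenever m > (2/3)/ϵ.
Take N = (2/3)/ϵ. If m > N then |(-3m - 9)/(3m + 11) + 1| ≤ (2/3)/m < ϵ.

N = (2/3)/ϵ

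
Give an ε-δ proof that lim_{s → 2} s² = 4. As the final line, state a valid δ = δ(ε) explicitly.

Let ε > 0 be given. We seek δ > 0 with 0 < |s − 2| < δ ⇒ |s² − 4| < ε.
Factor: s² − 4 = (s − 2)(s + 2), so |s² − 4| = |s − 2|·|s + 2|.
Impose δ ≤ 2 so that |s| < 4; then |s + 2| ≤ 6.
Hence |s² − 4| ≤ 6|s − 2|, which is < ε once |s − 2| < ε/6.
Take δ = min(2, ε/6). If 0 < |s − 2| < δ then both bounds hold and |s² − 4| ≤ 6|s − 2| < 6·(ε/6) = ε.

δ = min(2, ε/6)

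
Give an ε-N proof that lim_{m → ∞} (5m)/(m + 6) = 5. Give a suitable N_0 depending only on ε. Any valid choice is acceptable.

Let ε > 0. For m ≥ 1, |(5m)/(m + 6) − 5| = |-30|/((m + 6)) = 30/((m + 6)).
Since m + 6 ≥ m for m ≥ 1, this is ≤ 30/(m) = 30/m.
So |(5m)/(m + 6) − 5| < ε whenever m > 30/ε.
Take N_0 = 30/ε. If m > N_0 then |(5m)/(m + 6) − 5| ≤ 30/m < ε.

N_0 = 30/ε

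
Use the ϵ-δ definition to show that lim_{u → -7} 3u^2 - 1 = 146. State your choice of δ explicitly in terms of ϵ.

δ = min(1, ϵ/45)

Let ϵ > 0. We want δ > 0 such that 0 < |u + 7| < δ implies |(3u^2 - 1) − 146| < ϵ.
(3u^2 - 1) − 146 = 3u^2 - 147 = (u + 7)(3u - 21).
So |(3u^2 - 1) − 146| = |u + 7|·|3u - 21|.
Require δ ≤ 1. Then |u + 7| < 1 gives |u| < 8, and by the triangle inequality |3u - 21| ≤ 3·8 + 21 = 45.
Hence |(3u^2 - 1) − 146| ≤ 45|u + 7| < ϵ provided |u + 7| < ϵ/45.
Choosing δ = min(1, ϵ/45) ensures both conditions, hence |(3u^2 - 1) − 146| < ϵ.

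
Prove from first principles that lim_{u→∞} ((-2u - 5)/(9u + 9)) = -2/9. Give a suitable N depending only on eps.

Let eps > 0 be given. We seek N > 0 such that u > N implies |(-2u - 5)/(9u + 9) + 2/9| < eps.
(-2u - 5)/(9u + 9) + 2/9 = (9(-2u - 5) − (-2)(9u + 9)) / (9(9u + 9)) = -27/(9(9u + 9)).
For u > 0 we have 9u + 9 > 9u, so |(-2u - 5)/(9u + 9) + 2/9| = 27/(9(9u + 9)) < 27/(9·9u) = (1/3)/u.
Thus |(-2u - 5)/(9u + 9) + 2/9| < eps whenever u > (1/3)/eps.
Take N = (1/3)/eps. If u > N then |(-2u - 5)/(9u + 9) + 2/9| < (1/3)/u < eps.

N = (1/3)/eps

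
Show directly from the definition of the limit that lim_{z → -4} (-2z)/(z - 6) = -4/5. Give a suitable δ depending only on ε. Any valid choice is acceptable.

Let ε > 0. We want δ > 0 with 0 < |z + 4| < δ ⇒ |(-2z)/(z - 6) + 4/5| < ε.
Combining over a common denominator, (-2z)/(z - 6) + 4/5 = [(-2z)·(-10) − 8·(z - 6)] / [(-10)·(z - 6)] = 12(z + 4) / ((-10)(z - 6)).
So |(-2z)/(z - 6) + 4/5| = 12|z + 4| / (10·|z − 6|).
Require δ ≤ 5, so |z − 6| ≥ |-10| − |z + 4| > 10 − 5 = 5.
Hence |(-2z)/(z - 6) + 4/5| < 12|z + 4|/(10·5) = (6/25)|z + 4|, which is < ε once |z + 4| < (25/6)ε.
Take δ = min(5, (25/6)ε). Then 0 < |z + 4| < δ forces both bounds, so |(-2z)/(z - 6) + 4/5| < ε.

δ = min(5, (25/6)ε)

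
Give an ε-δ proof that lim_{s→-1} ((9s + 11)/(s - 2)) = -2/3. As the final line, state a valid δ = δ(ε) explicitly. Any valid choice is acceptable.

δ = min(3/2, (9/58)ε)

Fix ε > 0. We want δ > 0 with 0 < |s + 1| < δ ⇒ |(9s + 11)/(s - 2) + 2/3| < ε.
Combining over a common denominator, (9s + 11)/(s - 2) + 2/3 = [(9s + 11)·(-3) − 2·(s - 2)] / [(-3)·(s - 2)] = -29(s + 1) / ((-3)(s - 2)).
So |(9s + 11)/(s - 2) + 2/3| = 29|s + 1| / (3·|s − 2|).
Require δ ≤ 3/2, so |s − 2| ≥ |-3| − |s + 1| > 3 − 3/2 = 3/2.
Hence |(9s + 11)/(s - 2) + 2/3| < 29|s + 1|/(3·(3/2)) = (58/9)|s + 1|, which is < ε once |s + 1| < (9/58)ε.
Take δ = min(3/2, (9/58)ε). Then 0 < |s + 1| < δ forces both bounds, so |(9s + 11)/(s - 2) + 2/3| < ε.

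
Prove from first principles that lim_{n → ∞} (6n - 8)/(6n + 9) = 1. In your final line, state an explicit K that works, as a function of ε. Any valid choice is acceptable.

K = (17/6)/ε

Let ε > 0 be given. For n ≥ 1, |(6n - 8)/(6n + 9) − 1| = |-102|/(6(6n + 9)) = 102/(6(6n + 9)).
Since 6n + 9 ≥ 6n for n ≥ 1, this is ≤ 102/(6·6n) = (17/6)/n.
So |(6n - 8)/(6n + 9) − 1| < ε whenever n > (17/6)/ε.
Take K = (17/6)/ε. If n > K then |(6n - 8)/(6n + 9) − 1| ≤ (17/6)/n < ε.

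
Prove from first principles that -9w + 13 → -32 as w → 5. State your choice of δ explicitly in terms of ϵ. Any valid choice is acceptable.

δ = ϵ/9

Let ϵ > 0. We need δ > 0 so that 0 < |w − 5| < δ implies |(-9w + 13) + 32| < ϵ.
|(-9w + 13) + 32| = |-9w + 45| = 9|w − 5|.
Thus it suffices that |w − 5| < ϵ/9.
Take δ = ϵ/9. If 0 < |w − 5| < δ then |(-9w + 13) + 32| = 9|w − 5| < 9·(ϵ/9) = ϵ.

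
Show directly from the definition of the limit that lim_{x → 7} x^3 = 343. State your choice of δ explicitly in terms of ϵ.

Fix ϵ > 0. We seek δ > 0 with 0 < |x − 7| < δ ⇒ |x^3 − 343| < ϵ.
Factor: x^3 − 343 = (x − 7)(x^2 + 7x + 49), so |x^3 − 343| = |x − 7|·|x^2 + 7x + 49|.
Restrict δ ≤ 2. Then |x − 7| < 2 gives |x| < 9, so by the triangle inequality |x^2 + 7x + 49| ≤ 9^2 + 7·9 + 49 = 193.
Hence |x^3 − 343| ≤ 193|x − 7|, which is < ϵ once |x − 7| < ϵ/193.
Take δ = min(2, ϵ/193). If 0 < |x − 7| < δ then both bounds hold and |x^3 − 343| ≤ 193|x − 7| < 193·(ϵ/193) = ϵ.

δ = min(2, ϵ/193)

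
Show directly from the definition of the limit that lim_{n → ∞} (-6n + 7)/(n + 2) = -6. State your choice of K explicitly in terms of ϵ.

K = 19/ϵ

Fix ϵ > 0. For n ≥ 1, |(-6n + 7)/(n + 2) + 6| = |19|/((n + 2)) = 19/((n + 2)).
Since n + 2 ≥ n for n ≥ 1, this is ≤ 19/(n) = 19/n.
So |(-6n + 7)/(n + 2) + 6| < ϵ whenever n > 19/ϵ.
Take K = 19/ϵ. If n > K then |(-6n + 7)/(n + 2) + 6| ≤ 19/n < ϵ.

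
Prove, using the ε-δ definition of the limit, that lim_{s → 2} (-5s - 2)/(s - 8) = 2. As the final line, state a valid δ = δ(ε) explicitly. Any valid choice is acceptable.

δ = min(3, (3/7)ε)

Fix ε > 0. We want δ > 0 with 0 < |s − 2| < δ ⇒ |(-5s - 2)/(s - 8) − 2| < ε.
Combining over a common denominator, (-5s - 2)/(s - 8) − 2 = [(-5s - 2)·(-6) − (-12)·(s - 8)] / [(-6)·(s - 8)] = 42(s − 2) / ((-6)(s - 8)).
So |(-5s - 2)/(s - 8) − 2| = 42|s − 2| / (6·|s − 8|).
Restrict δ ≤ 3. Then |s − 2| < 3 gives |s − 8| = |(s − 2) + (-6)| ≥ 6 − 3 = 3.
Hence |(-5s - 2)/(s - 8) − 2| < 42|s − 2|/(6·3) = (7/3)|s − 2|, which is < ε once |s − 2| < (3/7)ε.
Take δ = min(3, (3/7)ε). Then 0 < |s − 2| < δ forces both bounds, so |(-5s - 2)/(s - 8) − 2| < ε.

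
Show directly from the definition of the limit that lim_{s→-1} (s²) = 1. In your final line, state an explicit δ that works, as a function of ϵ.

Let ϵ > 0 be given. We seek δ > 0 with 0 < |s + 1| < δ ⇒ |s² − 1| < ϵ.
Factor: s² − 1 = (s + 1)(s - 1), so |s² − 1| = |s + 1|·|s - 1|.
Restrict δ ≤ 1. Then |s + 1| < 1 gives |s| < 2, so by the triangle inequality |s - 1| ≤ 2 + 1 = 3.
Hence |s² − 1| ≤ 3|s + 1|, which is < ϵ once |s + 1| < ϵ/3.
Take δ = min(1, ϵ/3). If 0 < |s + 1| < δ then both bounds hold and |s² − 1| ≤ 3|s + 1| < 3·(ϵ/3) = ϵ.

δ = min(1, ϵ/3)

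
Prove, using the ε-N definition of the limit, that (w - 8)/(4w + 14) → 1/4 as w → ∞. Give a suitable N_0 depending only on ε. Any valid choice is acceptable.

N_0 = (23/8)/ε

Fix ε > 0. We seek N_0 > 0 such that w > N_0 implies |(w - 8)/(4w + 14) − (1/4)| < ε.
(w - 8)/(4w + 14) − (1/4) = (4(w - 8) − (4w + 14)) / (4(4w + 14)) = -46/(4(4w + 14)).
For w > 0 we have 4w + 14 > 4w, so |(w - 8)/(4w + 14) − (1/4)| = 46/(4(4w + 14)) < 46/(4·4w) = (23/8)/w.
Thus |(w - 8)/(4w + 14) − (1/4)| < ε whenever w > (23/8)/ε.
Take N_0 = (23/8)/ε. If w > N_0 then |(w - 8)/(4w + 14) − (1/4)| < (23/8)/w < ε.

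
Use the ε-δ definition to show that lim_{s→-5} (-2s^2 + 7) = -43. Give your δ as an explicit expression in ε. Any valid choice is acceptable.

Let ε > 0. We want δ > 0 such that 0 < |s + 5| < δ implies |(-2s^2 + 7) + 43| < ε.
(-2s^2 + 7) + 43 = -2s^2 + 50 = (s + 5)(-2s + 10).
So |(-2s^2 + 7) + 43| = |s + 5|·|-2s + 10|.
Require δ ≤ 1. Then |s + 5| < 1 gives |s| < 6, and by the triangle inequality |-2s + 10| ≤ 2·6 + 10 = 22.
Hence |(-2s^2 + 7) + 43| ≤ 22|s + 5| < ε provided |s + 5| < ε/22.
Choosing δ = min(1, ε/22) ensures both conditions, hence |(-2s^2 + 7) + 43| < ε.

δ = min(1, ε/22)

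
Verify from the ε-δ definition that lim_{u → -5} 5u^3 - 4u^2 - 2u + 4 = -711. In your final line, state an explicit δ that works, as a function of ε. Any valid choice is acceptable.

δ = min(1, ε/497)

Suppose ε > 0. We want δ > 0 such that 0 < |u + 5| < δ implies |(5u^3 - 4u^2 - 2u + 4) + 711| < ε.
(5u^3 - 4u^2 - 2u + 4) + 711 = 5u^3 - 4u^2 - 2u + 715 = (u + 5)(5u^2 - 29u + 143).
So |(5u^3 - 4u^2 - 2u + 4) + 711| = |u + 5|·|5u^2 - 29u + 143|.
Assume first that |u + 5| < 1, so |u| < 6. Then |5u^2 - 29u + 143| ≤ 5·6^2 + 29·6 + 143 = 497.
Hence |(5u^3 - 4u^2 - 2u + 4) + 711| ≤ 497|u + 5| < ε provided |u + 5| < ε/497.
Choosing δ = min(1, ε/497) ensures both conditions, hence |(5u^3 - 4u^2 - 2u + 4) + 711| < ε.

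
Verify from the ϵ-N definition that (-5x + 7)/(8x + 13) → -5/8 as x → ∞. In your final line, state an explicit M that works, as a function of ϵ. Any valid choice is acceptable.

M = (121/64)/ϵ

Let ϵ > 0. We seek M > 0 such that x > M implies |(-5x + 7)/(8x + 13) + 5/8| < ϵ.
(-5x + 7)/(8x + 13) + 5/8 = (8(-5x + 7) − (-5)(8x + 13)) / (8(8x + 13)) = 121/(8(8x + 13)).
For x > 0 we have 8x + 13 > 8x, so |(-5x + 7)/(8x + 13) + 5/8| = 121/(8(8x + 13)) < 121/(8·8x) = (121/64)/x.
Thus |(-5x + 7)/(8x + 13) + 5/8| < ϵ whenever x > (121/64)/ϵ.
Take M = (121/64)/ϵ. If x > M then |(-5x + 7)/(8x + 13) + 5/8| < (121/64)/x < ϵ.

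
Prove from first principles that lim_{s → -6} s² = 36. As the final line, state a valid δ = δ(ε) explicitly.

δ = min(2, ε/14)

Suppose ε > 0. We seek δ > 0 with 0 < |s + 6| < δ ⇒ |s² − 36| < ε.
Factor: s² − 36 = (s + 6)(s - 6), so |s² − 36| = |s + 6|·|s - 6|.
Impose δ ≤ 2 so that |s| < 8; then |s - 6| ≤ 14.
Hence |s² − 36| ≤ 14|s + 6|, which is < ε once |s + 6| < ε/14.
Take δ = min(2, ε/14). If 0 < |s + 6| < δ then both bounds hold and |s² − 36| ≤ 14|s + 6| < 14·(ε/14) = ε.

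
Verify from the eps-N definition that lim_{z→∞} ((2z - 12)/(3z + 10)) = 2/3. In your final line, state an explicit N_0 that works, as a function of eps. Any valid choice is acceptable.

N_0 = (56/9)/eps

Let eps > 0. We seek N_0 > 0 such that z > N_0 implies |(2z - 12)/(3z + 10) − (2/3)| < eps.
(2z - 12)/(3z + 10) − (2/3) = (3(2z - 12) − 2(3z + 10)) / (3(3z + 10)) = -56/(3(3z + 10)).
For z > 0 we have 3z + 10 > 3z, so |(2z - 12)/(3z + 10) − (2/3)| = 56/(3(3z + 10)) < 56/(3·3z) = (56/9)/z.
Thus |(2z - 12)/(3z + 10) − (2/3)| < eps whenever z > (56/9)/eps.
Take N_0 = (56/9)/eps. If z > N_0 then |(2z - 12)/(3z + 10) − (2/3)| < (56/9)/z < eps.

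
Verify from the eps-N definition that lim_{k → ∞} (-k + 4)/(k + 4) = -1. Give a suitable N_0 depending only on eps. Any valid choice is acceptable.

Let eps > 0 be given. For k ≥ 1, |(-k + 4)/(k + 4) + 1| = |8|/((k + 4)) = 8/((k + 4)).
Since k + 4 ≥ k for k ≥ 1, this is ≤ 8/(k) = 8/k.
So |(-k + 4)/(k + 4) + 1| < eps whenever k > 8/eps.
Take N_0 = 8/eps. If k > N_0 then |(-k + 4)/(k + 4) + 1| ≤ 8/k < eps.

N_0 = 8/eps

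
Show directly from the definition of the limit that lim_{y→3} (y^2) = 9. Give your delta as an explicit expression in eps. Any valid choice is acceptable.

delta = min(2, eps/8)

Suppose eps > 0. We seek delta > 0 with 0 < |y − 3| < delta ⇒ |y^2 − 9| < eps.
Factor: y^2 − 9 = (y − 3)(y + 3), so |y^2 − 9| = |y − 3|·|y + 3|.
Restrict delta ≤ 2. Then |y − 3| < 2 gives |y| < 5, so by the triangle inequality |y + 3| ≤ 5 + 3 = 8.
Hence |y^2 − 9| ≤ 8|y − 3|, which is < eps once |y − 3| < eps/8.
Take delta = min(2, eps/8). If 0 < |y − 3| < delta then both bounds hold and |y^2 − 9| ≤ 8|y − 3| < 8·(eps/8) = eps.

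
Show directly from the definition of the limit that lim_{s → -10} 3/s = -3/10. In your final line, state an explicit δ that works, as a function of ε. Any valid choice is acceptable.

Fix ε > 0. We seek δ > 0 such that 0 < |s + 10| < δ implies |3/s + 3/10| < ε.
|3/s + 3/10| = 3·|-10 − s|/(10·|s|) = 3|s + 10|/(10|s|).
Require δ ≤ 5 so that |s| > 10 − 5 = 5, hence 10|s| > 50.
Then |3/s + 3/10| < 3|s + 10|/50, which is < ε when |s + 10| < (50/3)ε.
Take δ = min(5, (50/3)ε). Then 0 < |s + 10| < δ gives both |s + 10| < 5 and |s + 10| < (50/3)ε, so |3/s + 3/10| < ε.

δ = min(5, (50/3)ε)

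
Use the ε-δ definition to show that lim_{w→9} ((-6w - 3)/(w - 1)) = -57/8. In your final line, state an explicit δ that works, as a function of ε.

Fix ε > 0. We want δ > 0 with 0 < |w − 9| < δ ⇒ |(-6w - 3)/(w - 1) + 57/8| < ε.
Combining over a common denominator, (-6w - 3)/(w - 1) + 57/8 = [(-6w - 3)·8 − (-57)·(w - 1)] / [8·(w - 1)] = 9(w − 9) / (8(w - 1)).
So |(-6w - 3)/(w - 1) + 57/8| = 9|w − 9| / (8·|w − 1|).
Require δ ≤ 4, so |w − 1| ≥ |8| − |w − 9| > 8 − 4 = 4.
Hence |(-6w - 3)/(w - 1) + 57/8| < 9|w − 9|/(8·4) = (9/32)|w − 9|, which is < ε once |w − 9| < (32/9)ε.
Take δ = min(4, (32/9)ε). Then 0 < |w − 9| < δ forces both bounds, so |(-6w - 3)/(w - 1) + 57/8| < ε.

δ = min(4, (32/9)ε)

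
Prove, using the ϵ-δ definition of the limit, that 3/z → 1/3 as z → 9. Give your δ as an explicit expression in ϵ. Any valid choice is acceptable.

δ = min(9/2, (27/2)ϵ)

Suppose ϵ > 0. We seek δ > 0 such that 0 < |z − 9| < δ implies |3/z − (1/3)| < ϵ.
|3/z − (1/3)| = 3·|9 − z|/(9·|z|) = 3|z − 9|/(9|z|).
Require δ ≤ 9/2 so that |z| > 9 − 9/2 = 9/2, hence 9|z| > 81/2.
Then |3/z − (1/3)| < 3|z − 9|/(81/2), which is < ϵ when |z − 9| < (27/2)ϵ.
Take δ = min(9/2, (27/2)ϵ). Then 0 < |z − 9| < δ gives both |z − 9| < 9/2 and |z − 9| < (27/2)ϵ, so |3/z − (1/3)| < ϵ.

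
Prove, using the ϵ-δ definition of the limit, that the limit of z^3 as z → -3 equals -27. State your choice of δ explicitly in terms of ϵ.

Let ϵ > 0. We seek δ > 0 with 0 < |z + 3| < δ ⇒ |z^3 + 27| < ϵ.
Factor: z^3 + 27 = (z + 3)(z^2 - 3z + 9), so |z^3 + 27| = |z + 3|·|z^2 - 3z + 9|.
Restrict δ ≤ 1. Then |z + 3| < 1 gives |z| < 4, so by the triangle inequality |z^2 - 3z + 9| ≤ 4^2 + 3·4 + 9 = 37.
Hence |z^3 + 27| ≤ 37|z + 3|, which is < ϵ once |z + 3| < ϵ/37.
Take δ = min(1, ϵ/37). If 0 < |z + 3| < δ then both bounds hold and |z^3 + 27| ≤ 37|z + 3| < 37·(ϵ/37) = ϵ.

δ = min(1, ϵ/37)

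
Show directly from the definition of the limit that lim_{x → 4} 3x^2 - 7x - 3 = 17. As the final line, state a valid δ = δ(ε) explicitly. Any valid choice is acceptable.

δ = min(1, ε/20)

Let ε > 0 be given. We want δ > 0 such that 0 < |x − 4| < δ implies |(3x^2 - 7x - 3) − 17| < ε.
(3x^2 - 7x - 3) − 17 = 3x^2 - 7x - 20 = (x − 4)(3x + 5).
So |(3x^2 - 7x - 3) − 17| = |x − 4|·|3x + 5|.
Assume first that |x − 4| < 1, so |x| < 5. Then |3x + 5| ≤ 3·5 + 5 = 20.
Hence |(3x^2 - 7x - 3) − 17| ≤ 20|x − 4| < ε provided |x − 4| < ε/20.
Take δ = min(1, ε/20). Then 0 < |x − 4| < δ gives both |x − 4| < 1 and |x − 4| < ε/20, so |(3x^2 - 7x - 3) − 17| < ε.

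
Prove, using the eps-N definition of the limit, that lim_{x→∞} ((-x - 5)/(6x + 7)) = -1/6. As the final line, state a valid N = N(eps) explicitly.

N = (23/36)/eps

Fix eps > 0. We seek N > 0 such that x > N implies |(-x - 5)/(6x + 7) + 1/6| < eps.
(-x - 5)/(6x + 7) + 1/6 = (6(-x - 5) − (-1)(6x + 7)) / (6(6x + 7)) = -23/(6(6x + 7)).
For x > 0 we have 6x + 7 > 6x, so |(-x - 5)/(6x + 7) + 1/6| = 23/(6(6x + 7)) < 23/(6·6x) = (23/36)/x.
Thus |(-x - 5)/(6x + 7) + 1/6| < eps whenever x > (23/36)/eps.
Take N = (23/36)/eps. If x > N then |(-x - 5)/(6x + 7) + 1/6| < (23/36)/x < eps.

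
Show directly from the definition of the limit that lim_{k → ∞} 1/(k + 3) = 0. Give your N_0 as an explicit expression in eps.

Let eps > 0. For k ≥ 1, |1/(k + 3) − 0| = 1/(k + 3) ≤ 1/k.
We need 1/k < eps, i.e. k > 1/eps.
Take N_0 = 1/eps. If k > N_0 then |1/(k + 3)| ≤ 1/k < eps.

N_0 = 1/eps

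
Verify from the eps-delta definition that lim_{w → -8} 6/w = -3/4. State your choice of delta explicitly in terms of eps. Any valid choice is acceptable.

Let eps > 0 be given. We seek delta > 0 such that 0 < |w + 8| < delta implies |6/w + 3/4| < eps.
|6/w + 3/4| = 6·|-8 − w|/(8·|w|) = 6|w + 8|/(8|w|).
Require delta ≤ 4 so that |w| > 8 − 4 = 4, hence 8|w| > 32.
Then |6/w + 3/4| < 6|w + 8|/32, which is < eps when |w + 8| < (16/3)eps.
Take delta = min(4, (16/3)eps). Then 0 < |w + 8| < delta gives both |w + 8| < 4 and |w + 8| < (16/3)eps, so |6/w + 3/4| < eps.

delta = min(4, (16/3)eps)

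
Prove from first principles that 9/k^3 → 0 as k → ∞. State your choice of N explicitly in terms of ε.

N = (9/ε)^{1/3}

Let ε > 0. For k ≥ 1, |9/k^3 − 0| = 9/k^3.
9/k^3 < ε ⇔ k^3 > 9/ε ⇔ k > (9/ε)^{1/3}.
Take N = (9/ε)^{1/3}. Then k > N implies 9/k^3 < ε.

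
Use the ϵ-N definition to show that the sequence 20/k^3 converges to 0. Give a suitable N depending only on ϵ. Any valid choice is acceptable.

N = (20/ϵ)^{1/3}

Let ϵ > 0. For k ≥ 1, |20/k^3 − 0| = 20/k^3.
20/k^3 < ϵ ⇔ k^3 > 20/ϵ ⇔ k > (20/ϵ)^{1/3}.
Take N = (20/ϵ)^{1/3}. Then k > N implies 20/k^3 < ϵ.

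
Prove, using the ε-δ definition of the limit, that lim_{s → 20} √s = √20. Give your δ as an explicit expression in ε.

Let ε > 0 be given. We want δ > 0 such that 0 < |s − 20| < δ implies |√s − √20| < ε.
Multiplying by the conjugate, |√s − √20| = |s − 20|/(√s + √20).
Restrict δ ≤ 20 so that |s − 20| < 20 forces s > 0, and then √s + √20 > √20.
Hence |√s − √20| < |s − 20|/√20, which is < ε once |s − 20| < √20·ε.
Take δ = min(20, √20·ε). If 0 < |s − 20| < δ then s > 0 and |√s − √20| < |s − 20|/√20 < ε.

δ = min(20, √20·ε)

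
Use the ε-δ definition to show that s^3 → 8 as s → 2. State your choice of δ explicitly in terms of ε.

δ = min(2, ε/28)

Fix ε > 0. We seek δ > 0 with 0 < |s − 2| < δ ⇒ |s^3 − 8| < ε.
Factor: s^3 − 8 = (s − 2)(s^2 + 2s + 4), so |s^3 − 8| = |s − 2|·|s^2 + 2s + 4|.
Impose δ ≤ 2 so that |s| < 4; then |s^2 + 2s + 4| ≤ 28.
Hence |s^3 − 8| ≤ 28|s − 2|, which is < ε once |s − 2| < ε/28.
Take δ = min(2, ε/28). If 0 < |s − 2| < δ then both bounds hold and |s^3 − 8| ≤ 28|s − 2| < 28·(ε/28) = ε.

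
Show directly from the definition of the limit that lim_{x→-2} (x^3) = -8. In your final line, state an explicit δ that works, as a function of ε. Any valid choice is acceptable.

Let ε > 0. We seek δ > 0 with 0 < |x + 2| < δ ⇒ |x^3 + 8| < ε.
Factor: x^3 + 8 = (x + 2)(x^2 - 2x + 4), so |x^3 + 8| = |x + 2|·|x^2 - 2x + 4|.
Impose δ ≤ 2 so that |x| < 4; then |x^2 - 2x + 4| ≤ 28.
Hence |x^3 + 8| ≤ 28|x + 2|, which is < ε once |x + 2| < ε/28.
Take δ = min(2, ε/28). If 0 < |x + 2| < δ then both bounds hold and |x^3 + 8| ≤ 28|x + 2| < 28·(ε/28) = ε.

δ = min(2, ε/28)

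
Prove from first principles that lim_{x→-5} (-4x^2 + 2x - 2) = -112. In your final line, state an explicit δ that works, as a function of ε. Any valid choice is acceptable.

Let ε > 0. We want δ > 0 such that 0 < |x + 5| < δ implies |(-4x^2 + 2x - 2) + 112| < ε.
(-4x^2 + 2x - 2) + 112 = -4x^2 + 2x + 110 = (x + 5)(-4x + 22).
So |(-4x^2 + 2x - 2) + 112| = |x + 5|·|-4x + 22|.
Require δ ≤ 1. Then |x + 5| < 1 gives |x| < 6, and by the triangle inequality |-4x + 22| ≤ 4·6 + 22 = 46.
Hence |(-4x^2 + 2x - 2) + 112| ≤ 46|x + 5| < ε provided |x + 5| < ε/46.
Choosing δ = min(1, ε/46) ensures both conditions, hence |(-4x^2 + 2x - 2) + 112| < ε.

δ = min(1, ε/46)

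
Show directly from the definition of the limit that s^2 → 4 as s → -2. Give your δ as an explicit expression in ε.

Let ε > 0 be given. We seek δ > 0 with 0 < |s + 2| < δ ⇒ |s^2 − 4| < ε.
Factor: s^2 − 4 = (s + 2)(s - 2), so |s^2 − 4| = |s + 2|·|s - 2|.
Restrict δ ≤ 2. Then |s + 2| < 2 gives |s| < 4, so by the triangle inequality |s - 2| ≤ 4 + 2 = 6.
Hence |s^2 − 4| ≤ 6|s + 2|, which is < ε once |s + 2| < ε/6.
Take δ = min(2, ε/6). If 0 < |s + 2| < δ then both bounds hold and |s^2 − 4| ≤ 6|s + 2| < 6·(ε/6) = ε.

δ = min(2, ε/6)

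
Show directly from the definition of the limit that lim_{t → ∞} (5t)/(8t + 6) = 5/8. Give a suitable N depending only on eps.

Suppose eps > 0. We seek N > 0 such that t > N implies |(5t)/(8t + 6) − (5/8)| < eps.
(5t)/(8t + 6) − (5/8) = (8(5t) − 5(8t + 6)) / (8(8t + 6)) = -30/(8(8t + 6)).
For t > 0 we have 8t + 6 > 8t, so |(5t)/(8t + 6) − (5/8)| = 30/(8(8t + 6)) < 30/(8·8t) = (15/32)/t.
Thus |(5t)/(8t + 6) − (5/8)| < eps whenever t > (15/32)/eps.
Take N = (15/32)/eps. If t > N then |(5t)/(8t + 6) − (5/8)| < (15/32)/t < eps.

N = (15/32)/eps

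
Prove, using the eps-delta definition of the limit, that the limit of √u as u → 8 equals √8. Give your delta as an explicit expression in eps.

Let eps > 0 be given. We want delta > 0 such that 0 < |u − 8| < delta implies |√u − √8| < eps.
Multiplying by the conjugate, |√u − √8| = |u − 8|/(√u + √8).
Restrict delta ≤ 8 so that |u − 8| < 8 forces u > 0, and then √u + √8 > √8.
Hence |√u − √8| < |u − 8|/√8, which is < eps once |u − 8| < √8·eps.
Take delta = min(8, √8·eps). If 0 < |u − 8| < delta then u > 0 and |√u − √8| < |u − 8|/√8 < eps.

delta = min(8, √8·eps)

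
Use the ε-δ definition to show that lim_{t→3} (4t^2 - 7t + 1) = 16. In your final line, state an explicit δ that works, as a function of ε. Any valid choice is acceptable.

δ = min(2, ε/25)

Suppose ε > 0. We want δ > 0 such that 0 < |t − 3| < δ implies |(4t^2 - 7t + 1) − 16| < ε.
(4t^2 - 7t + 1) − 16 = 4t^2 - 7t - 15 = (t − 3)(4t + 5).
So |(4t^2 - 7t + 1) − 16| = |t − 3|·|4t + 5|.
Assume first that |t − 3| < 2, so |t| < 5. Then |4t + 5| ≤ 4·5 + 5 = 25.
Hence |(4t^2 - 7t + 1) − 16| ≤ 25|t − 3| < ε provided |t − 3| < ε/25.
Choosing δ = min(2, ε/25) ensures both conditions, hence |(4t^2 - 7t + 1) − 16| < ε.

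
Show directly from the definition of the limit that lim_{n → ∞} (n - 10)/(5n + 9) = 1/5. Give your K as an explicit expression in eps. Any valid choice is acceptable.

K = (59/25)/eps

Let eps > 0 be given. For n ≥ 1, |(n - 10)/(5n + 9) − (1/5)| = |-59|/(5(5n + 9)) = 59/(5(5n + 9)).
Since 5n + 9 ≥ 5n for n ≥ 1, this is ≤ 59/(5·5n) = (59/25)/n.
So |(n - 10)/(5n + 9) − (1/5)| < eps whenever n > (59/25)/eps.
Take K = (59/25)/eps. If n > K then |(n - 10)/(5n + 9) − (1/5)| ≤ (59/25)/n < eps.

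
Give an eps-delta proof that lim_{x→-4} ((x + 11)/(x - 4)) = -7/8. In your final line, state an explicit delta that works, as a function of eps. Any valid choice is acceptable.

delta = min(4, (32/15)eps)

Fix eps > 0. We want delta > 0 with 0 < |x + 4| < delta ⇒ |(x + 11)/(x - 4) + 7/8| < eps.
Combining over a common denominator, (x + 11)/(x - 4) + 7/8 = [(x + 11)·(-8) − 7·(x - 4)] / [(-8)·(x - 4)] = -15(x + 4) / ((-8)(x - 4)).
So |(x + 11)/(x - 4) + 7/8| = 15|x + 4| / (8·|x − 4|).
Require delta ≤ 4, so |x − 4| ≥ |-8| − |x + 4| > 8 − 4 = 4.
Hence |(x + 11)/(x - 4) + 7/8| < 15|x + 4|/(8·4) = (15/32)|x + 4|, which is < eps once |x + 4| < (32/15)eps.
Take delta = min(4, (32/15)eps). Then 0 < |x + 4| < delta forces both bounds, so |(x + 11)/(x - 4) + 7/8| < eps.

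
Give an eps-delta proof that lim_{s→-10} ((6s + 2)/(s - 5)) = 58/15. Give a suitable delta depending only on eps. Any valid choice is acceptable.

Suppose eps > 0. We want delta > 0 with 0 < |s + 10| < delta ⇒ |(6s + 2)/(s - 5) − (58/15)| < eps.
Combining over a common denominator, (6s + 2)/(s - 5) − (58/15) = [(6s + 2)·(-15) − (-58)·(s - 5)] / [(-15)·(s - 5)] = -32(s + 10) / ((-15)(s - 5)).
So |(6s + 2)/(s - 5) − (58/15)| = 32|s + 10| / (15·|s − 5|).
Require delta ≤ 15/2, so |s − 5| ≥ |-15| − |s + 10| > 15 − 15/2 = 15/2.
Hence |(6s + 2)/(s - 5) − (58/15)| < 32|s + 10|/(15·(15/2)) = (64/225)|s + 10|, which is < eps once |s + 10| < (225/64)eps.
Take delta = min(15/2, (225/64)eps). Then 0 < |s + 10| < delta forces both bounds, so |(6s + 2)/(s - 5) − (58/15)| < eps.

delta = min(15/2, (225/64)eps)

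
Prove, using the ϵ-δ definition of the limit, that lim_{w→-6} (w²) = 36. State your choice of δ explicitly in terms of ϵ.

Suppose ϵ > 0. We seek δ > 0 with 0 < |w + 6| < δ ⇒ |w² − 36| < ϵ.
Factor: w² − 36 = (w + 6)(w - 6), so |w² − 36| = |w + 6|·|w - 6|.
Impose δ ≤ 2 so that |w| < 8; then |w - 6| ≤ 14.
Hence |w² − 36| ≤ 14|w + 6|, which is < ϵ once |w + 6| < ϵ/14.
Take δ = min(2, ϵ/14). If 0 < |w + 6| < δ then both bounds hold and |w² − 36| ≤ 14|w + 6| < 14·(ϵ/14) = ϵ.

δ = min(2, ϵ/14)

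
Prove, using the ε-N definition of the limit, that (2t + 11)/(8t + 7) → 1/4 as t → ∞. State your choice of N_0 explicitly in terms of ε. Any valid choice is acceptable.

N_0 = (37/32)/ε

Let ε > 0 be given. We seek N_0 > 0 such that t > N_0 implies |(2t + 11)/(8t + 7) − (1/4)| < ε.
(2t + 11)/(8t + 7) − (1/4) = (8(2t + 11) − 2(8t + 7)) / (8(8t + 7)) = 74/(8(8t + 7)).
For t > 0 we have 8t + 7 > 8t, so |(2t + 11)/(8t + 7) − (1/4)| = 74/(8(8t + 7)) < 74/(8·8t) = (37/32)/t.
Thus |(2t + 11)/(8t + 7) − (1/4)| < ε whenever t > (37/32)/ε.
Take N_0 = (37/32)/ε. If t > N_0 then |(2t + 11)/(8t + 7) − (1/4)| < (37/32)/t < ε.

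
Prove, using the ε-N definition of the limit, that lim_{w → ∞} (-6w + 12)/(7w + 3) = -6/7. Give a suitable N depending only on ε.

N = (102/49)/ε

Let ε > 0 be given. We seek N > 0 such that w > N implies |(-6w + 12)/(7w + 3) + 6/7| < ε.
(-6w + 12)/(7w + 3) + 6/7 = (7(-6w + 12) − (-6)(7w + 3)) / (7(7w + 3)) = 102/(7(7w + 3)).
For w > 0 we have 7w + 3 > 7w, so |(-6w + 12)/(7w + 3) + 6/7| = 102/(7(7w + 3)) < 102/(7·7w) = (102/49)/w.
Thus |(-6w + 12)/(7w + 3) + 6/7| < ε whenever w > (102/49)/ε.
Take N = (102/49)/ε. If w > N then |(-6w + 12)/(7w + 3) + 6/7| < (102/49)/w < ε.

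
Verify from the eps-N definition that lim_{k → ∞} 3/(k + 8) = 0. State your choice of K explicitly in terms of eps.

K = 3/eps

Let eps > 0 be given. For k ≥ 1, |3/(k + 8) − 0| = 3/(k + 8) ≤ 3/k.
We need 3/k < eps, i.e. k > 3/eps.
Take K = 3/eps. If k > K then |3/(k + 8)| ≤ 3/k < eps.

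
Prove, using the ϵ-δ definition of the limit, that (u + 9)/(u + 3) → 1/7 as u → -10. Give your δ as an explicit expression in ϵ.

Suppose ϵ > 0. We want δ > 0 with 0 < |u + 10| < δ ⇒ |(u + 9)/(u + 3) − (1/7)| < ϵ.
Combining over a common denominator, (u + 9)/(u + 3) − (1/7) = [(u + 9)·(-7) − (-1)·(u + 3)] / [(-7)·(u + 3)] = -6(u + 10) / ((-7)(u + 3)).
So |(u + 9)/(u + 3) − (1/7)| = 6|u + 10| / (7·|u + 3|).
Require δ ≤ 7/2, so |u + 3| ≥ |-7| − |u + 10| > 7 − 7/2 = 7/2.
Hence |(u + 9)/(u + 3) − (1/7)| < 6|u + 10|/(7·(7/2)) = (12/49)|u + 10|, which is < ϵ once |u + 10| < (49/12)ϵ.
Take δ = min(7/2, (49/12)ϵ). Then 0 < |u + 10| < δ forces both bounds, so |(u + 9)/(u + 3) − (1/7)| < ϵ.

δ = min(7/2, (49/12)ϵ)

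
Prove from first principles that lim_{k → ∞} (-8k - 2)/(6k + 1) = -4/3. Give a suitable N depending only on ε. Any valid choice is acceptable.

N = (1/9)/ε

Let ε > 0 be given. For k ≥ 1, |(-8k - 2)/(6k + 1) + 4/3| = |-4|/(6(6k + 1)) = 4/(6(6k + 1)).
Since 6k + 1 ≥ 6k for k ≥ 1, this is ≤ 4/(6·6k) = (1/9)/k.
So |(-8k - 2)/(6k + 1) + 4/3| < ε whenever k > (1/9)/ε.
Take N = (1/9)/ε. If k > N then |(-8k - 2)/(6k + 1) + 4/3| ≤ (1/9)/k < ε.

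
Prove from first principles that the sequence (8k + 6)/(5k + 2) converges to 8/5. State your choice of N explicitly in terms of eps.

Let eps > 0. For k ≥ 1, |(8k + 6)/(5k + 2) − (8/5)| = |14|/(5(5k + 2)) = 14/(5(5k + 2)).
Since 5k + 2 ≥ 5k for k ≥ 1, this is ≤ 14/(5·5k) = (14/25)/k.
So |(8k + 6)/(5k + 2) − (8/5)| < eps whenever k > (14/25)/eps.
Take N = (14/25)/eps. If k > N then |(8k + 6)/(5k + 2) − (8/5)| ≤ (14/25)/k < eps.

N = (14/25)/eps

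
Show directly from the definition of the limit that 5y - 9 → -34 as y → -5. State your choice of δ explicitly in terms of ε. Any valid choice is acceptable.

δ = ε/5

Suppose ε > 0. We need δ > 0 so that 0 < |y + 5| < δ implies |(5y - 9) + 34| < ε.
Since (5y - 9) + 34 = 5(y + 5), we have |(5y - 9) + 34| = 5|y + 5|.
Thus it suffices that |y + 5| < ε/5.
Take δ = ε/5. If 0 < |y + 5| < δ then |(5y - 9) + 34| = 5|y + 5| < 5·(ε/5) = ε.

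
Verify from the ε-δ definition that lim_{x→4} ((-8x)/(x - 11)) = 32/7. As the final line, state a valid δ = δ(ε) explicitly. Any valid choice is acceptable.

Fix ε > 0. We want δ > 0 with 0 < |x − 4| < δ ⇒ |(-8x)/(x - 11) − (32/7)| < ε.
Combining over a common denominator, (-8x)/(x - 11) − (32/7) = [(-8x)·(-7) − (-32)·(x - 11)] / [(-7)·(x - 11)] = 88(x − 4) / ((-7)(x - 11)).
So |(-8x)/(x - 11) − (32/7)| = 88|x − 4| / (7·|x − 11|).
Restrict δ ≤ 7/2. Then |x − 4| < 7/2 gives |x − 11| = |(x − 4) + (-7)| ≥ 7 − 7/2 = 7/2.
Hence |(-8x)/(x - 11) − (32/7)| < 88|x − 4|/(7·(7/2)) = (176/49)|x − 4|, which is < ε once |x − 4| < (49/176)ε.
Take δ = min(7/2, (49/176)ε). Then 0 < |x − 4| < δ forces both bounds, so |(-8x)/(x - 11) − (32/7)| < ε.

δ = min(7/2, (49/176)ε)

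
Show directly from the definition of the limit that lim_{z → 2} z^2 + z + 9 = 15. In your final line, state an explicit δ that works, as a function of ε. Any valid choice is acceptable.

Let ε > 0. We want δ > 0 such that 0 < |z − 2| < δ implies |(z^2 + z + 9) − 15| < ε.
(z^2 + z + 9) − 15 = z^2 + z - 6 = (z − 2)(z + 3).
So |(z^2 + z + 9) − 15| = |z − 2|·|z + 3|.
Require δ ≤ 2. Then |z − 2| < 2 gives |z| < 4, and by the triangle inequality |z + 3| ≤ 4 + 3 = 7.
Hence |(z^2 + z + 9) − 15| ≤ 7|z − 2| < ε provided |z − 2| < ε/7.
Take δ = min(2, ε/7). Then 0 < |z − 2| < δ gives both |z − 2| < 2 and |z − 2| < ε/7, so |(z^2 + z + 9) − 15| < ε.

δ = min(2, ε/7)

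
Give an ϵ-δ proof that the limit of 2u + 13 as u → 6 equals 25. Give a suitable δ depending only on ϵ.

Let ϵ > 0 be given. We need δ > 0 so that 0 < |u − 6| < δ implies |(2u + 13) − 25| < ϵ.
Since (2u + 13) − 25 = 2(u − 6), we have |(2u + 13) − 25| = 2|u − 6|.
Thus it suffices that |u − 6| < ϵ/2.
Choosing δ = ϵ/2 gives |(2u + 13) − 25| = 2|u − 6| < ϵ whenever |u − 6| < δ.

δ = ϵ/2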